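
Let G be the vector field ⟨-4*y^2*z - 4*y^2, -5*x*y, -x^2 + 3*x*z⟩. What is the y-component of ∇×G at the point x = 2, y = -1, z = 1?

-3

(∇×G)_2 = ∂G₁/∂z − ∂G₃/∂x
= -4*y^2 − (-2*x + 3*z)
= 2*x - 4*y^2 - 3*z
At (2, -1, 1): -3.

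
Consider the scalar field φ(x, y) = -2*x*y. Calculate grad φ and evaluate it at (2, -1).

(2, -4)

∂φ/∂x = -2*y
∂φ/∂y = -2*x
∇φ = (-2*y, -2*x)
At (2, -1): (2, -4).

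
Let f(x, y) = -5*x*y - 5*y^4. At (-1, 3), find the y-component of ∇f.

-535

(∇f)_2 = ∂f/∂y = -5*x - 20*y^3
At (-1, 3): -535.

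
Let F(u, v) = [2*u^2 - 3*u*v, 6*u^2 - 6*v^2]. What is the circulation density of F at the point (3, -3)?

∂F₂/∂u = 12*u
∂F₁/∂v = -3*u
Scalar curl = 15*u
At (3, -3): 45.

45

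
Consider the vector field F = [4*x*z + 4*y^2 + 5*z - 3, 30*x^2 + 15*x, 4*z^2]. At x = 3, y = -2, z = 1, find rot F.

(0, 17, 211)

(∇×F)₁ = ∂F₃/∂y − ∂F₂/∂z = 0
(∇×F)₂ = ∂F₁/∂z − ∂F₃/∂x = 4*x + 5
(∇×F)₃ = ∂F₂/∂x − ∂F₁/∂y = 60*x - 8*y + 15
∇×F = (0, 4*x + 5, 60*x - 8*y + 15)
At (3, -2, 1): (0, 17, 211).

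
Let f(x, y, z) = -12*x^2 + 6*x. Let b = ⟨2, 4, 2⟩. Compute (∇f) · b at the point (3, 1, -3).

-132

∂f/∂x = -24*x + 6
∂f/∂y = 0
∂f/∂z = 0
∇f at (3, 1, -3) = (-66, 0, 0)
∇f · b = (-66)(2) + (0)(4) + (0)(2) = -132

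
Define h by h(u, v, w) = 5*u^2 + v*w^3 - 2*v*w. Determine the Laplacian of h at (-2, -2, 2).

∂²h/∂u² = 10
∂²h/∂v² = 0
∂²h/∂w² = 6*v*w
∇²h = 6*v*w + 10
At (-2, -2, 2): -14.

-14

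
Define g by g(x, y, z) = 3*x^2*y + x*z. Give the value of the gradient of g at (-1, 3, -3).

∂g/∂x = 6*x*y + z
∂g/∂y = 3*x^2
∂g/∂z = x
∇g = (6*x*y + z, 3*x^2, x)
At (-1, 3, -3): (-21, 3, -1).

(-21, 3, -1)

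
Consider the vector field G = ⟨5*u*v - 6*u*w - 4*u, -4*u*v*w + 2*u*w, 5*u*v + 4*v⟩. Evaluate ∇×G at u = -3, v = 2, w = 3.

(∇×G)₁ = ∂G₃/∂v − ∂G₂/∂w = 4*u*v + 3*u + 4
(∇×G)₂ = ∂G₁/∂w − ∂G₃/∂u = -6*u - 5*v
(∇×G)₃ = ∂G₂/∂u − ∂G₁/∂v = -5*u - 4*v*w + 2*w
∇×G = (4*u*v + 3*u + 4, -6*u - 5*v, -5*u - 4*v*w + 2*w)
At (-3, 2, 3): (-29, 8, -3).

(-29, 8, -3)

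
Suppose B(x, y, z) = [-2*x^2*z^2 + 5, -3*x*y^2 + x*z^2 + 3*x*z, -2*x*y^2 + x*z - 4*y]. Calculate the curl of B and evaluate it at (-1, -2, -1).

(-11, 13, -14)

(∇×B)₁ = ∂B₃/∂y − ∂B₂/∂z = -4*x*y - 2*x*z - 3*x - 4
(∇×B)₂ = ∂B₁/∂z − ∂B₃/∂x = -4*x^2*z + 2*y^2 - z
(∇×B)₃ = ∂B₂/∂x − ∂B₁/∂y = -3*y^2 + z^2 + 3*z
∇×B = (-4*x*y - 2*x*z - 3*x - 4, -4*x^2*z + 2*y^2 - z, -3*y^2 + z^2 + 3*z)
At (-1, -2, -1): (-11, 13, -14).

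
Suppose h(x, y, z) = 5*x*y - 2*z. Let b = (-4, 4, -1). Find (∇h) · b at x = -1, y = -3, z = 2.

∂h/∂x = 5*y
∂h/∂y = 5*x
∂h/∂z = -2
∇h at (-1, -3, 2) = (-15, -5, -2)
∇h · b = (-15)(-4) + (-5)(4) + (-2)(-1) = 42

42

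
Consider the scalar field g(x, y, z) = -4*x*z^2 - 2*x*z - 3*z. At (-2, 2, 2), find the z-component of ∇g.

(∇g)_3 = ∂g/∂z = -8*x*z - 2*x - 3
At (-2, 2, 2): 33.

33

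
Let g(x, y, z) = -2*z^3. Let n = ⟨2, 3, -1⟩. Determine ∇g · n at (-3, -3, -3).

54

∂g/∂x = 0
∂g/∂y = 0
∂g/∂z = -6*z^2
∇g at (-3, -3, -3) = (0, 0, -54)
∇g · n = (0)(2) + (0)(3) + (-54)(-1) = 54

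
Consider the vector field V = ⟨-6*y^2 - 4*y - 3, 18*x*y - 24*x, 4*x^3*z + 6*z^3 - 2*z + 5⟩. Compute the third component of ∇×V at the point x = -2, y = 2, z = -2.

(∇×V)_3 = ∂V₂/∂x − ∂V₁/∂y
= 18*y - 24 − (-12*y - 4)
= 30*y - 20
At (-2, 2, -2): 40.

40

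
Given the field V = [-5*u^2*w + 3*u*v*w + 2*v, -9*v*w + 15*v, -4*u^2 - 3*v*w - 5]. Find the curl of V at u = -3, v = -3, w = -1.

(-24, -42, -11)

(∇×V)₁ = ∂V₃/∂v − ∂V₂/∂w = 9*v - 3*w
(∇×V)₂ = ∂V₁/∂w − ∂V₃/∂u = -5*u^2 + 3*u*v + 8*u
(∇×V)₃ = ∂V₂/∂u − ∂V₁/∂v = -3*u*w - 2
∇×V = (9*v - 3*w, -5*u^2 + 3*u*v + 8*u, -3*u*w - 2)
At (-3, -3, -1): (-24, -42, -11).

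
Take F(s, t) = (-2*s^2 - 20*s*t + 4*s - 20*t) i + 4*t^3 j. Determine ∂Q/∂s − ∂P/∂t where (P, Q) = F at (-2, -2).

-20

∂F₂/∂s = 0
∂F₁/∂t = -20*s - 20
Scalar curl = 20*s + 20
At (-2, -2): -20.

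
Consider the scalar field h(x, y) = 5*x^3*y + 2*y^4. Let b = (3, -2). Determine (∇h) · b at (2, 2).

∂h/∂x = 15*x^2*y
∂h/∂y = 5*x^3 + 8*y^3
∇h at (2, 2) = (120, 104)
∇h · b = (120)(3) + (104)(-2) = 152

152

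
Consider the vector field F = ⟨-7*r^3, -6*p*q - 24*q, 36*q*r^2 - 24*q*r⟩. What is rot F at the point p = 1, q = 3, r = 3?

(∇×F)₁ = ∂F₃/∂q − ∂F₂/∂r = 36*r^2 - 24*r
(∇×F)₂ = ∂F₁/∂r − ∂F₃/∂p = -21*r^2
(∇×F)₃ = ∂F₂/∂p − ∂F₁/∂q = -6*q
∇×F = (36*r^2 - 24*r, -21*r^2, -6*q)
At (1, 3, 3): (252, -189, -18).

(252, -189, -18)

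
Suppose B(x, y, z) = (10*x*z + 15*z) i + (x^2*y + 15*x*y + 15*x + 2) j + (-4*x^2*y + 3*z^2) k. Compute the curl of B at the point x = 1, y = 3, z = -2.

(-4, 49, 66)

(∇×B)₁ = ∂B₃/∂y − ∂B₂/∂z = -4*x^2
(∇×B)₂ = ∂B₁/∂z − ∂B₃/∂x = 8*x*y + 10*x + 15
(∇×B)₃ = ∂B₂/∂x − ∂B₁/∂y = 2*x*y + 15*y + 15
∇×B = (-4*x^2, 8*x*y + 10*x + 15, 2*x*y + 15*y + 15)
At (1, 3, -2): (-4, 49, 66).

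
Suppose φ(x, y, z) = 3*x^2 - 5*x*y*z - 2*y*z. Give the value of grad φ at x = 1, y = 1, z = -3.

(21, 21, -7)

∂φ/∂x = 6*x - 5*y*z
∂φ/∂y = -5*x*z - 2*z
∂φ/∂z = -5*x*y - 2*y
∇φ = (6*x - 5*y*z, -5*x*z - 2*z, -5*x*y - 2*y)
At (1, 1, -3): (21, 21, -7).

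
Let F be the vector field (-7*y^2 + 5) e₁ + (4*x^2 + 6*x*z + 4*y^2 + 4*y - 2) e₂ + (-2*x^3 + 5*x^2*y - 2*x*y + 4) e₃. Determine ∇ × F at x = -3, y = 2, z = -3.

(69, 118, -14)

(∇×F)₁ = ∂F₃/∂y − ∂F₂/∂z = 5*x^2 - 8*x
(∇×F)₂ = ∂F₁/∂z − ∂F₃/∂x = 6*x^2 - 10*x*y + 2*y
(∇×F)₃ = ∂F₂/∂x − ∂F₁/∂y = 8*x + 14*y + 6*z
∇×F = (5*x^2 - 8*x, 6*x^2 - 10*x*y + 2*y, 8*x + 14*y + 6*z)
At (-3, 2, -3): (69, 118, -14).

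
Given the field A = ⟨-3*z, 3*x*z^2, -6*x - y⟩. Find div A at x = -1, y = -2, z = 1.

∂A₁/∂x = 0
∂A₂/∂y = 0
∂A₃/∂z = 0
∇·A = 0
At (-1, -2, 1): 0.

0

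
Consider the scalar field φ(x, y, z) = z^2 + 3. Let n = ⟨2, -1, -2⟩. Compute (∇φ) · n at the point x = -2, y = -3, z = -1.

∂φ/∂x = 0
∂φ/∂y = 0
∂φ/∂z = 2*z
∇φ at (-2, -3, -1) = (0, 0, -2)
∇φ · n = (0)(2) + (0)(-1) + (-2)(-2) = 4

4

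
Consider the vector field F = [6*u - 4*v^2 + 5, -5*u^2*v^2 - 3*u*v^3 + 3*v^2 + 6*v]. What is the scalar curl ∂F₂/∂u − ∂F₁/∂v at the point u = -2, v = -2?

88

∂F₂/∂u = -10*u*v^2 - 3*v^3
∂F₁/∂v = -8*v
Scalar curl = -10*u*v^2 - 3*v^3 + 8*v
At (-2, -2): 88.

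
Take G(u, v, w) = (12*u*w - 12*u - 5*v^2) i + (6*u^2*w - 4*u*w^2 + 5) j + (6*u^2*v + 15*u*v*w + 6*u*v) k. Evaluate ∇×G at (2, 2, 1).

(58, -66, 40)

(∇×G)₁ = ∂G₃/∂v − ∂G₂/∂w = 23*u*w + 6*u
(∇×G)₂ = ∂G₁/∂w − ∂G₃/∂u = -12*u*v + 12*u - 15*v*w - 6*v
(∇×G)₃ = ∂G₂/∂u − ∂G₁/∂v = 12*u*w + 10*v - 4*w^2
∇×G = (23*u*w + 6*u, -12*u*v + 12*u - 15*v*w - 6*v, 12*u*w + 10*v - 4*w^2)
At (2, 2, 1): (58, -66, 40).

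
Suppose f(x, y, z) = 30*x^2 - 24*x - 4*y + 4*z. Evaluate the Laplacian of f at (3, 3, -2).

∂²f/∂x² = 60
∂²f/∂y² = 0
∂²f/∂z² = 0
∇²f = 60
At (3, 3, -2): 60.

60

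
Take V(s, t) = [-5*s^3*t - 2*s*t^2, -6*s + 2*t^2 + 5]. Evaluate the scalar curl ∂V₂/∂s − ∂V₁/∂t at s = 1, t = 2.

7

∂V₂/∂s = -6
∂V₁/∂t = -5*s^3 - 4*s*t
Scalar curl = 5*s^3 + 4*s*t - 6
At (1, 2): 7.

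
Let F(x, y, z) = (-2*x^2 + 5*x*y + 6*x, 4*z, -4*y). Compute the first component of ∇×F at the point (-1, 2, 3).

-8

(∇×F)_1 = ∂F₃/∂y − ∂F₂/∂z
= -4 − (4)
= -8
At (-1, 2, 3): -8.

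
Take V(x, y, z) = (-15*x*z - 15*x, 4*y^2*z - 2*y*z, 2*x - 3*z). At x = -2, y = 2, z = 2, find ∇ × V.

(∇×V)₁ = ∂V₃/∂y − ∂V₂/∂z = -4*y^2 + 2*y
(∇×V)₂ = ∂V₁/∂z − ∂V₃/∂x = -15*x - 2
(∇×V)₃ = ∂V₂/∂x − ∂V₁/∂y = 0
∇×V = (-4*y^2 + 2*y, -15*x - 2, 0)
At (-2, 2, 2): (-12, 28, 0).

(-12, 28, 0)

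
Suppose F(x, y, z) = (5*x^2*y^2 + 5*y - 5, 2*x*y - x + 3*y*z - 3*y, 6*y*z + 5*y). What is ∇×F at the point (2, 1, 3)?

(20, 0, -44)

(∇×F)₁ = ∂F₃/∂y − ∂F₂/∂z = -3*y + 6*z + 5
(∇×F)₂ = ∂F₁/∂z − ∂F₃/∂x = 0
(∇×F)₃ = ∂F₂/∂x − ∂F₁/∂y = -10*x^2*y + 2*y - 6
∇×F = (-3*y + 6*z + 5, 0, -10*x^2*y + 2*y - 6)
At (2, 1, 3): (20, 0, -44).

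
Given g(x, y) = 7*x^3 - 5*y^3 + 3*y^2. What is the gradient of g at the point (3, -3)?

∂g/∂x = 21*x^2
∂g/∂y = -15*y^2 + 6*y
∇g = (21*x^2, -15*y^2 + 6*y)
At (3, -3): (189, -153).

(189, -153)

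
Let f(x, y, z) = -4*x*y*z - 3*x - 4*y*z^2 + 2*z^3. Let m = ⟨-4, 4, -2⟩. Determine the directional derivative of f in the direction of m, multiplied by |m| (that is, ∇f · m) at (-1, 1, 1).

24

∂f/∂x = -4*y*z - 3
∂f/∂y = -4*x*z - 4*z^2
∂f/∂z = -4*x*y - 8*y*z + 6*z^2
∇f at (-1, 1, 1) = (-7, 0, 2)
∇f · m = (-7)(-4) + (0)(4) + (2)(-2) = 24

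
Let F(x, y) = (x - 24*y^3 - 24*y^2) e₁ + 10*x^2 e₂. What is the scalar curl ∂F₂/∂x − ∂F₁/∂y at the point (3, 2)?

444

∂F₂/∂x = 20*x
∂F₁/∂y = -72*y^2 - 48*y
Scalar curl = 20*x + 72*y^2 + 48*y
At (3, 2): 444.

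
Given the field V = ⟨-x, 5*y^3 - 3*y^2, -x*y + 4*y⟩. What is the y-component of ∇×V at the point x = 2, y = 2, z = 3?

(∇×V)_2 = ∂V₁/∂z − ∂V₃/∂x
= 0 − (-y)
= y
At (2, 2, 3): 2.

2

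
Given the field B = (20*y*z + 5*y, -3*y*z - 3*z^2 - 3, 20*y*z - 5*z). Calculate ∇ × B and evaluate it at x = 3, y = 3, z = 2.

(61, 60, -45)

(∇×B)₁ = ∂B₃/∂y − ∂B₂/∂z = 3*y + 26*z
(∇×B)₂ = ∂B₁/∂z − ∂B₃/∂x = 20*y
(∇×B)₃ = ∂B₂/∂x − ∂B₁/∂y = -20*z - 5
∇×B = (3*y + 26*z, 20*y, -20*z - 5)
At (3, 3, 2): (61, 60, -45).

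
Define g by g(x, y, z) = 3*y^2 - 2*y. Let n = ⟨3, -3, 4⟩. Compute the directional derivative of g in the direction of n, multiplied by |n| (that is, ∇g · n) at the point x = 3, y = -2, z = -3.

∂g/∂x = 0
∂g/∂y = 6*y - 2
∂g/∂z = 0
∇g at (3, -2, -3) = (0, -14, 0)
∇g · n = (0)(3) + (-14)(-3) + (0)(4) = 42

42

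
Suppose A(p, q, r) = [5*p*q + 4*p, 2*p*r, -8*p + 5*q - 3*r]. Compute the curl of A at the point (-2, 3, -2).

(∇×A)₁ = ∂A₃/∂q − ∂A₂/∂r = -2*p + 5
(∇×A)₂ = ∂A₁/∂r − ∂A₃/∂p = 8
(∇×A)₃ = ∂A₂/∂p − ∂A₁/∂q = -5*p + 2*r
∇×A = (-2*p + 5, 8, -5*p + 2*r)
At (-2, 3, -2): (9, 8, 6).

(9, 8, 6)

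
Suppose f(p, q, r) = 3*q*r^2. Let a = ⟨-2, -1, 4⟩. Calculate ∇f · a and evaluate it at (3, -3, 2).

∂f/∂p = 0
∂f/∂q = 3*r^2
∂f/∂r = 6*q*r
∇f at (3, -3, 2) = (0, 12, -36)
∇f · a = (0)(-2) + (12)(-1) + (-36)(4) = -156

-156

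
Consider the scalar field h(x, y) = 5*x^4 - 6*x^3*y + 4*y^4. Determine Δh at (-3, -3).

∂²h/∂x² = 12*x*(5*x - 3*y)
∂²h/∂y² = 48*y^2
∇²h = 60*x^2 - 36*x*y + 48*y^2
At (-3, -3): 648.

648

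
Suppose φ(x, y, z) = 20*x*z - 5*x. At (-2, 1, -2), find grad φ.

∂φ/∂x = 20*z - 5
∂φ/∂y = 0
∂φ/∂z = 20*x
∇φ = (20*z - 5, 0, 20*x)
At (-2, 1, -2): (-45, 0, -40).

(-45, 0, -40)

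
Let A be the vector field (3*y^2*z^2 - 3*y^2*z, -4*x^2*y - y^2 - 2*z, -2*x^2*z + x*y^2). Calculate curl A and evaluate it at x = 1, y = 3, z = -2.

(∇×A)₁ = ∂A₃/∂y − ∂A₂/∂z = 2*x*y + 2
(∇×A)₂ = ∂A₁/∂z − ∂A₃/∂x = 4*x*z + 6*y^2*z - 4*y^2
(∇×A)₃ = ∂A₂/∂x − ∂A₁/∂y = -8*x*y - 6*y*z^2 + 6*y*z
∇×A = (2*x*y + 2, 4*x*z + 6*y^2*z - 4*y^2, -8*x*y - 6*y*z^2 + 6*y*z)
At (1, 3, -2): (8, -152, -132).

(8, -152, -132)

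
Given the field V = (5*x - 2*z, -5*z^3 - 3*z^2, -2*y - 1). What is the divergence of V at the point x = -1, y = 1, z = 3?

∂V₁/∂x = 5
∂V₂/∂y = 0
∂V₃/∂z = 0
∇·V = 5
At (-1, 1, 3): 5.

5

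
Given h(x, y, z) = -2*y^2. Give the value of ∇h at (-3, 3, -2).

(0, -12, 0)

∂h/∂x = 0
∂h/∂y = -4*y
∂h/∂z = 0
∇h = (0, -4*y, 0)
At (-3, 3, -2): (0, -12, 0).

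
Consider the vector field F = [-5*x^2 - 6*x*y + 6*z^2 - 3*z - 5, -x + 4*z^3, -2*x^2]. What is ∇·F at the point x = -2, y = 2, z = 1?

∂F₁/∂x = -10*x - 6*y
∂F₂/∂y = 0
∂F₃/∂z = 0
∇·F = -10*x - 6*y
At (-2, 2, 1): 8.

8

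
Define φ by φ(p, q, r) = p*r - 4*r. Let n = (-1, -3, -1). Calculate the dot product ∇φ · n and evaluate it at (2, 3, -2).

4

∂φ/∂p = r
∂φ/∂q = 0
∂φ/∂r = p - 4
∇φ at (2, 3, -2) = (-2, 0, -2)
∇φ · n = (-2)(-1) + (0)(-3) + (-2)(-1) = 4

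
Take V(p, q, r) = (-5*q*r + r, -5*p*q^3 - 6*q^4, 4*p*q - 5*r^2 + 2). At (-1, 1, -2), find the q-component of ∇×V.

-8

(∇×V)_2 = ∂V₁/∂r − ∂V₃/∂p
= -5*q + 1 − (4*q)
= -9*q + 1
At (-1, 1, -2): -8.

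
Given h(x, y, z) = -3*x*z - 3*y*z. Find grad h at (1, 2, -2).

(6, 6, -9)

∂h/∂x = -3*z
∂h/∂y = -3*z
∂h/∂z = -3*x - 3*y
∇h = (-3*z, -3*z, -3*x - 3*y)
At (1, 2, -2): (6, 6, -9).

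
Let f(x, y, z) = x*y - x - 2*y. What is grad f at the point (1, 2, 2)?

(1, -1, 0)

∂f/∂x = y - 1
∂f/∂y = x - 2
∂f/∂z = 0
∇f = (y - 1, x - 2, 0)
At (1, 2, 2): (1, -1, 0).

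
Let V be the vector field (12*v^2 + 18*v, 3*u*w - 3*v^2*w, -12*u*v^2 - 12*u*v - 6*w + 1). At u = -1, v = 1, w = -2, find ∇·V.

6

∂V₁/∂u = 0
∂V₂/∂v = -6*v*w
∂V₃/∂w = -6
∇·V = -6*v*w - 6
At (-1, 1, -2): 6.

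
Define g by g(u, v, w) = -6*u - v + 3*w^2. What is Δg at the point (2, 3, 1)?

∂²g/∂u² = 0
∂²g/∂v² = 0
∂²g/∂w² = 6
∇²g = 6
At (2, 3, 1): 6.

6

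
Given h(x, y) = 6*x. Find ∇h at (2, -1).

(6, 0)

∂h/∂x = 6
∂h/∂y = 0
∇h = (6, 0)
At (2, -1): (6, 0).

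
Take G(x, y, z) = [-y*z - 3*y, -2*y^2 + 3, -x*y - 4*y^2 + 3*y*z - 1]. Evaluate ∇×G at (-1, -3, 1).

(∇×G)₁ = ∂G₃/∂y − ∂G₂/∂z = -x - 8*y + 3*z
(∇×G)₂ = ∂G₁/∂z − ∂G₃/∂x = 0
(∇×G)₃ = ∂G₂/∂x − ∂G₁/∂y = z + 3
∇×G = (-x - 8*y + 3*z, 0, z + 3)
At (-1, -3, 1): (28, 0, 4).

(28, 0, 4)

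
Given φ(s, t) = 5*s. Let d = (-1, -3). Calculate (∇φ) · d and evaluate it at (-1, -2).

-5

∂φ/∂s = 5
∂φ/∂t = 0
∇φ at (-1, -2) = (5, 0)
∇φ · d = (5)(-1) + (0)(-3) = -5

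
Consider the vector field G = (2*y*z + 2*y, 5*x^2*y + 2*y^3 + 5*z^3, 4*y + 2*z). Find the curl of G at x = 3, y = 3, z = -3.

(∇×G)₁ = ∂G₃/∂y − ∂G₂/∂z = -15*z^2 + 4
(∇×G)₂ = ∂G₁/∂z − ∂G₃/∂x = 2*y
(∇×G)₃ = ∂G₂/∂x − ∂G₁/∂y = 10*x*y - 2*z - 2
∇×G = (-15*z^2 + 4, 2*y, 10*x*y - 2*z - 2)
At (3, 3, -3): (-131, 6, 94).

(-131, 6, 94)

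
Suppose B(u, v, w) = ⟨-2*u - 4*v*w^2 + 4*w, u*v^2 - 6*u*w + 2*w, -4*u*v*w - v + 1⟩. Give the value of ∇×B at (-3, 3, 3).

(∇×B)₁ = ∂B₃/∂v − ∂B₂/∂w = -4*u*w + 6*u - 3
(∇×B)₂ = ∂B₁/∂w − ∂B₃/∂u = -4*v*w + 4
(∇×B)₃ = ∂B₂/∂u − ∂B₁/∂v = v^2 + 4*w^2 - 6*w
∇×B = (-4*u*w + 6*u - 3, -4*v*w + 4, v^2 + 4*w^2 - 6*w)
At (-3, 3, 3): (15, -32, 27).

(15, -32, 27)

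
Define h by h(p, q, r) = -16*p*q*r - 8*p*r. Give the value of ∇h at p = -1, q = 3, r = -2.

(112, -32, 56)

∂h/∂p = -16*q*r - 8*r
∂h/∂q = -16*p*r
∂h/∂r = -16*p*q - 8*p
∇h = (-16*q*r - 8*r, -16*p*r, -16*p*q - 8*p)
At (-1, 3, -2): (112, -32, 56).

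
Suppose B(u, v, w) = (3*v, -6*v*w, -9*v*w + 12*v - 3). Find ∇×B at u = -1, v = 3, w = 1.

(∇×B)₁ = ∂B₃/∂v − ∂B₂/∂w = 6*v - 9*w + 12
(∇×B)₂ = ∂B₁/∂w − ∂B₃/∂u = 0
(∇×B)₃ = ∂B₂/∂u − ∂B₁/∂v = -3
∇×B = (6*v - 9*w + 12, 0, -3)
At (-1, 3, 1): (21, 0, -3).

(21, 0, -3)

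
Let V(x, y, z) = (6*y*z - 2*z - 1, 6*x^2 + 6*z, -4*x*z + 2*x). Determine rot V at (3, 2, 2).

(∇×V)₁ = ∂V₃/∂y − ∂V₂/∂z = -6
(∇×V)₂ = ∂V₁/∂z − ∂V₃/∂x = 6*y + 4*z - 4
(∇×V)₃ = ∂V₂/∂x − ∂V₁/∂y = 12*x - 6*z
∇×V = (-6, 6*y + 4*z - 4, 12*x - 6*z)
At (3, 2, 2): (-6, 16, 24).

(-6, 16, 24)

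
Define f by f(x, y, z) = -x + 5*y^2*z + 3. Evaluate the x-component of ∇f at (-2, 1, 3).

(∇f)_1 = ∂f/∂x = -1
At (-2, 1, 3): -1.

-1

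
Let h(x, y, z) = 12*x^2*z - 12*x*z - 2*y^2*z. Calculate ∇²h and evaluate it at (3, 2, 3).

∂²h/∂x² = 24*z
∂²h/∂y² = -4*z
∂²h/∂z² = 0
∇²h = 20*z
At (3, 2, 3): 60.

60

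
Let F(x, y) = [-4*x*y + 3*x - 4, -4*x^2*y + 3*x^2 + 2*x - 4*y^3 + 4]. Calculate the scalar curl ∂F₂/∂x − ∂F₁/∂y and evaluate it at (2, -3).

∂F₂/∂x = -8*x*y + 6*x + 2
∂F₁/∂y = -4*x
Scalar curl = -8*x*y + 10*x + 2
At (2, -3): 70.

70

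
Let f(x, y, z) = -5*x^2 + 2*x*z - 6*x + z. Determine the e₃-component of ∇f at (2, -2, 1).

5

(∇f)_3 = ∂f/∂z = 2*x + 1
At (2, -2, 1): 5.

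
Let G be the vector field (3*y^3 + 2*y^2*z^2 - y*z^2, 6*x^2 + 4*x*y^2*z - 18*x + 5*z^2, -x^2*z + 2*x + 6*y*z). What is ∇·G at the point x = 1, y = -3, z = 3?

-91

∂G₁/∂x = 0
∂G₂/∂y = 8*x*y*z
∂G₃/∂z = -x^2 + 6*y
∇·G = -x^2 + 8*x*y*z + 6*y
At (1, -3, 3): -91.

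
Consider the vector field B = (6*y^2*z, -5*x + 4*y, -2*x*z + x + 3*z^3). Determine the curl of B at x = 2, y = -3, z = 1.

(∇×B)₁ = ∂B₃/∂y − ∂B₂/∂z = 0
(∇×B)₂ = ∂B₁/∂z − ∂B₃/∂x = 6*y^2 + 2*z - 1
(∇×B)₃ = ∂B₂/∂x − ∂B₁/∂y = -12*y*z - 5
∇×B = (0, 6*y^2 + 2*z - 1, -12*y*z - 5)
At (2, -3, 1): (0, 55, 31).

(0, 55, 31)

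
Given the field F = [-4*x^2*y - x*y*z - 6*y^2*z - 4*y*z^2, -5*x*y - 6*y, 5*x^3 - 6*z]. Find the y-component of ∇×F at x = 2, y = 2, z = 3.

(∇×F)_2 = ∂F₁/∂z − ∂F₃/∂x
= -x*y - 6*y^2 - 8*y*z − (15*x^2)
= -15*x^2 - x*y - 6*y^2 - 8*y*z
At (2, 2, 3): -136.

-136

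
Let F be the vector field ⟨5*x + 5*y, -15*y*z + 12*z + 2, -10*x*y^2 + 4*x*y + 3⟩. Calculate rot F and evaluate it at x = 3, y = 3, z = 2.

(∇×F)₁ = ∂F₃/∂y − ∂F₂/∂z = -20*x*y + 4*x + 15*y - 12
(∇×F)₂ = ∂F₁/∂z − ∂F₃/∂x = 10*y^2 - 4*y
(∇×F)₃ = ∂F₂/∂x − ∂F₁/∂y = -5
∇×F = (-20*x*y + 4*x + 15*y - 12, 10*y^2 - 4*y, -5)
At (3, 3, 2): (-135, 78, -5).

(-135, 78, -5)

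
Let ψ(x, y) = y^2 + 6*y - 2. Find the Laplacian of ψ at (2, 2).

2

∂²ψ/∂x² = 0
∂²ψ/∂y² = 2
∇²ψ = 2
At (2, 2): 2.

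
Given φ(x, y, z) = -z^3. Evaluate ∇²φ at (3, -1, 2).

∂²φ/∂x² = 0
∂²φ/∂y² = 0
∂²φ/∂z² = -6*z
∇²φ = -6*z
At (3, -1, 2): -12.

-12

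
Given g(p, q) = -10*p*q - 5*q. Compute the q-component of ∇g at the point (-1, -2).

(∇g)_2 = ∂g/∂q = -10*p - 5
At (-1, -2): 5.

5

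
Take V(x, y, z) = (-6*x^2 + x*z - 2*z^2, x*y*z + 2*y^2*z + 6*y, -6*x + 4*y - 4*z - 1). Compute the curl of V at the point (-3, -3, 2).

(-23, -5, -6)

(∇×V)₁ = ∂V₃/∂y − ∂V₂/∂z = -x*y - 2*y^2 + 4
(∇×V)₂ = ∂V₁/∂z − ∂V₃/∂x = x - 4*z + 6
(∇×V)₃ = ∂V₂/∂x − ∂V₁/∂y = y*z
∇×V = (-x*y - 2*y^2 + 4, x - 4*z + 6, y*z)
At (-3, -3, 2): (-23, -5, -6).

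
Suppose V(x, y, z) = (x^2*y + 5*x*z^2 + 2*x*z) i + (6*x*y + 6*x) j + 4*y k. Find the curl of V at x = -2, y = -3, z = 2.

(4, -44, -16)

(∇×V)₁ = ∂V₃/∂y − ∂V₂/∂z = 4
(∇×V)₂ = ∂V₁/∂z − ∂V₃/∂x = 10*x*z + 2*x
(∇×V)₃ = ∂V₂/∂x − ∂V₁/∂y = -x^2 + 6*y + 6
∇×V = (4, 10*x*z + 2*x, -x^2 + 6*y + 6)
At (-2, -3, 2): (4, -44, -16).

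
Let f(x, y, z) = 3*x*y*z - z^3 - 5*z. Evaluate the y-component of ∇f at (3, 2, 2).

(∇f)_2 = ∂f/∂y = 3*x*z
At (3, 2, 2): 18.

18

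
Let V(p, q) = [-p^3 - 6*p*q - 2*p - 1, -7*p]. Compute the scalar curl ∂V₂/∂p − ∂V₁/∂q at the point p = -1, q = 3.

-13

∂V₂/∂p = -7
∂V₁/∂q = -6*p
Scalar curl = 6*p - 7
At (-1, 3): -13.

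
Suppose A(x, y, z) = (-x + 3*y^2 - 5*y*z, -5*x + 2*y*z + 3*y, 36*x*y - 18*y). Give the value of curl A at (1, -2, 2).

(22, 82, 17)

(∇×A)₁ = ∂A₃/∂y − ∂A₂/∂z = 36*x - 2*y - 18
(∇×A)₂ = ∂A₁/∂z − ∂A₃/∂x = -41*y
(∇×A)₃ = ∂A₂/∂x − ∂A₁/∂y = -6*y + 5*z - 5
∇×A = (36*x - 2*y - 18, -41*y, -6*y + 5*z - 5)
At (1, -2, 2): (22, 82, 17).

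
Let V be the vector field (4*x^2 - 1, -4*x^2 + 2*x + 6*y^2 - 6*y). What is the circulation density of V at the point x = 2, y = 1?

-14

∂V₂/∂x = -8*x + 2
∂V₁/∂y = 0
Scalar curl = -8*x + 2
At (2, 1): -14.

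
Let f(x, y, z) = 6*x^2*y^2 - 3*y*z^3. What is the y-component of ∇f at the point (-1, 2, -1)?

(∇f)_2 = ∂f/∂y = 12*x^2*y - 3*z^3
At (-1, 2, -1): 27.

27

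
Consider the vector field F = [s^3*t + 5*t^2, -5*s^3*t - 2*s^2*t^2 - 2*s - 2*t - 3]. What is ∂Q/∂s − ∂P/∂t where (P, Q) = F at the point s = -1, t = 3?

∂F₂/∂s = -15*s^2*t - 4*s*t^2 - 2
∂F₁/∂t = s^3 + 10*t
Scalar curl = -s^3 - 15*s^2*t - 4*s*t^2 - 10*t - 2
At (-1, 3): -40.

-40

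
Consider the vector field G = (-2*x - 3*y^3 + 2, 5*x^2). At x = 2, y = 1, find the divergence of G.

∂G₁/∂x = -2
∂G₂/∂y = 0
∇·G = -2
At (2, 1): -2.

-2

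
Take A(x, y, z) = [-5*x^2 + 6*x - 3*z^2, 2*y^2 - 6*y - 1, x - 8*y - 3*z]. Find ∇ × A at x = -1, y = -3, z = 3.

(-8, -19, 0)

(∇×A)₁ = ∂A₃/∂y − ∂A₂/∂z = -8
(∇×A)₂ = ∂A₁/∂z − ∂A₃/∂x = -6*z - 1
(∇×A)₃ = ∂A₂/∂x − ∂A₁/∂y = 0
∇×A = (-8, -6*z - 1, 0)
At (-1, -3, 3): (-8, -19, 0).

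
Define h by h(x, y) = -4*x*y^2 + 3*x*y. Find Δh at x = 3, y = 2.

-24

∂²h/∂x² = 0
∂²h/∂y² = -8*x
∇²h = -8*x
At (3, 2): -24.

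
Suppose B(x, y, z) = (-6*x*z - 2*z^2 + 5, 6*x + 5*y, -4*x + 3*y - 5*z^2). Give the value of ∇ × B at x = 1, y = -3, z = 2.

(∇×B)₁ = ∂B₃/∂y − ∂B₂/∂z = 3
(∇×B)₂ = ∂B₁/∂z − ∂B₃/∂x = -6*x - 4*z + 4
(∇×B)₃ = ∂B₂/∂x − ∂B₁/∂y = 6
∇×B = (3, -6*x - 4*z + 4, 6)
At (1, -3, 2): (3, -10, 6).

(3, -10, 6)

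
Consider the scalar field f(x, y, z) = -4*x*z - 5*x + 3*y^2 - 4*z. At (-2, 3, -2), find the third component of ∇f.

4

(∇f)_3 = ∂f/∂z = -4*x - 4
At (-2, 3, -2): 4.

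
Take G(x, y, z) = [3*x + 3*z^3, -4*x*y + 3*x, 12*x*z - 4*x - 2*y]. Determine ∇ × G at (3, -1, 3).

(∇×G)₁ = ∂G₃/∂y − ∂G₂/∂z = -2
(∇×G)₂ = ∂G₁/∂z − ∂G₃/∂x = 9*z^2 - 12*z + 4
(∇×G)₃ = ∂G₂/∂x − ∂G₁/∂y = -4*y + 3
∇×G = (-2, 9*z^2 - 12*z + 4, -4*y + 3)
At (3, -1, 3): (-2, 49, 7).

(-2, 49, 7)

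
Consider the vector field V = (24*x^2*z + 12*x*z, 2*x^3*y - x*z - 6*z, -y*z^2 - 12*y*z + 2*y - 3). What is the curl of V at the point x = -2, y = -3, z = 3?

(∇×V)₁ = ∂V₃/∂y − ∂V₂/∂z = x - z^2 - 12*z + 8
(∇×V)₂ = ∂V₁/∂z − ∂V₃/∂x = 24*x^2 + 12*x
(∇×V)₃ = ∂V₂/∂x − ∂V₁/∂y = 6*x^2*y - z
∇×V = (x - z^2 - 12*z + 8, 24*x^2 + 12*x, 6*x^2*y - z)
At (-2, -3, 3): (-39, 72, -75).

(-39, 72, -75)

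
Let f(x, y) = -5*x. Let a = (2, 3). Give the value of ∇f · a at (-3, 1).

∂f/∂x = -5
∂f/∂y = 0
∇f at (-3, 1) = (-5, 0)
∇f · a = (-5)(2) + (0)(3) = -10

-10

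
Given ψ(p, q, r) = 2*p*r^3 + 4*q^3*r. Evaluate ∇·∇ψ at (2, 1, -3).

-144

∂²ψ/∂p² = 0
∂²ψ/∂q² = 24*q*r
∂²ψ/∂r² = 12*p*r
∇²ψ = 12*p*r + 24*q*r
At (2, 1, -3): -144.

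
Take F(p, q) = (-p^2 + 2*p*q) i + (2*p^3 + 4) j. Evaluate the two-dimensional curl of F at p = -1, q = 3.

8

∂F₂/∂p = 6*p^2
∂F₁/∂q = 2*p
Scalar curl = 6*p^2 - 2*p
At (-1, 3): 8.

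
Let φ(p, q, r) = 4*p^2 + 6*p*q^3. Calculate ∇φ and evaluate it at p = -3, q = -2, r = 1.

∂φ/∂p = 8*p + 6*q^3
∂φ/∂q = 18*p*q^2
∂φ/∂r = 0
∇φ = (8*p + 6*q^3, 18*p*q^2, 0)
At (-3, -2, 1): (-72, -216, 0).

(-72, -216, 0)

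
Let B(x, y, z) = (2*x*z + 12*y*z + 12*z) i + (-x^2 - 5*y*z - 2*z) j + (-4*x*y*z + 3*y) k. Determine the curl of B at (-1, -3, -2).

(-18, -2, 26)

(∇×B)₁ = ∂B₃/∂y − ∂B₂/∂z = -4*x*z + 5*y + 5
(∇×B)₂ = ∂B₁/∂z − ∂B₃/∂x = 2*x + 4*y*z + 12*y + 12
(∇×B)₃ = ∂B₂/∂x − ∂B₁/∂y = -2*x - 12*z
∇×B = (-4*x*z + 5*y + 5, 2*x + 4*y*z + 12*y + 12, -2*x - 12*z)
At (-1, -3, -2): (-18, -2, 26).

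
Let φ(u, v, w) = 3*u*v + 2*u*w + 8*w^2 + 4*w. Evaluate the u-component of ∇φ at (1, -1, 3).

3

(∇φ)_1 = ∂φ/∂u = 3*v + 2*w
At (1, -1, 3): 3.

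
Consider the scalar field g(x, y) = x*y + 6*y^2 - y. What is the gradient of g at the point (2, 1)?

(1, 13)

∂g/∂x = y
∂g/∂y = x + 12*y - 1
∇g = (y, x + 12*y - 1)
At (2, 1): (1, 13).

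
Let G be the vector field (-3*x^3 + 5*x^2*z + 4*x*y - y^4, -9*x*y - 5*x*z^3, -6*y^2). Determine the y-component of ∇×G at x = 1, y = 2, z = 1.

5

(∇×G)_2 = ∂G₁/∂z − ∂G₃/∂x
= 5*x^2 − (0)
= 5*x^2
At (1, 2, 1): 5.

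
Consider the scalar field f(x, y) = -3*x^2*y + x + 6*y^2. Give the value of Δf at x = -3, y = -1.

18

∂²f/∂x² = -6*y
∂²f/∂y² = 12
∇²f = -6*y + 12
At (-3, -1): 18.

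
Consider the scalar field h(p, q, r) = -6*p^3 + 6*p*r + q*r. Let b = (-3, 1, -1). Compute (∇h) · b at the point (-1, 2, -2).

92

∂h/∂p = -18*p^2 + 6*r
∂h/∂q = r
∂h/∂r = 6*p + q
∇h at (-1, 2, -2) = (-30, -2, -4)
∇h · b = (-30)(-3) + (-2)(1) + (-4)(-1) = 92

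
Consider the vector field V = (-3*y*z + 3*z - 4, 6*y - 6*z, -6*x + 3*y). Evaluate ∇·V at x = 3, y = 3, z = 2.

6

∂V₁/∂x = 0
∂V₂/∂y = 6
∂V₃/∂z = 0
∇·V = 6
At (3, 3, 2): 6.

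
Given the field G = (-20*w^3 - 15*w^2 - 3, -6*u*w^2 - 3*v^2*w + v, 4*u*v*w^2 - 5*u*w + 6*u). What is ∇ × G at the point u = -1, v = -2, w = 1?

(∇×G)₁ = ∂G₃/∂v − ∂G₂/∂w = 4*u*w^2 + 12*u*w + 3*v^2
(∇×G)₂ = ∂G₁/∂w − ∂G₃/∂u = -4*v*w^2 - 60*w^2 - 25*w - 6
(∇×G)₃ = ∂G₂/∂u − ∂G₁/∂v = -6*w^2
∇×G = (4*u*w^2 + 12*u*w + 3*v^2, -4*v*w^2 - 60*w^2 - 25*w - 6, -6*w^2)
At (-1, -2, 1): (-4, -83, -6).

(-4, -83, -6)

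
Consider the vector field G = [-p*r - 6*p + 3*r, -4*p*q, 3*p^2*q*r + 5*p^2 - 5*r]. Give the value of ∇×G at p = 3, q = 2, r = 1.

(27, -66, -8)

(∇×G)₁ = ∂G₃/∂q − ∂G₂/∂r = 3*p^2*r
(∇×G)₂ = ∂G₁/∂r − ∂G₃/∂p = -6*p*q*r - 11*p + 3
(∇×G)₃ = ∂G₂/∂p − ∂G₁/∂q = -4*q
∇×G = (3*p^2*r, -6*p*q*r - 11*p + 3, -4*q)
At (3, 2, 1): (27, -66, -8).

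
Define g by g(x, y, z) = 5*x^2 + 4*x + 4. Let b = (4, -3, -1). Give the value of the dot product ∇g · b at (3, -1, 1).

136

∂g/∂x = 10*x + 4
∂g/∂y = 0
∂g/∂z = 0
∇g at (3, -1, 1) = (34, 0, 0)
∇g · b = (34)(4) + (0)(-3) + (0)(-1) = 136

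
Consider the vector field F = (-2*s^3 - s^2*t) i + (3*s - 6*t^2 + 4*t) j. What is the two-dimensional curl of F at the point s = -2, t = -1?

7

∂F₂/∂s = 3
∂F₁/∂t = -s^2
Scalar curl = s^2 + 3
At (-2, -1): 7.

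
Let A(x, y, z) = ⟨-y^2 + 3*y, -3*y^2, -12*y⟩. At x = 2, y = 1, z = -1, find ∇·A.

∂A₁/∂x = 0
∂A₂/∂y = -6*y
∂A₃/∂z = 0
∇·A = -6*y
At (2, 1, -1): -6.

-6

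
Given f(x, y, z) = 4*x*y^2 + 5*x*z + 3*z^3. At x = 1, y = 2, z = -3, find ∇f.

(1, 16, 86)

∂f/∂x = 4*y^2 + 5*z
∂f/∂y = 8*x*y
∂f/∂z = 5*x + 9*z^2
∇f = (4*y^2 + 5*z, 8*x*y, 5*x + 9*z^2)
At (1, 2, -3): (1, 16, 86).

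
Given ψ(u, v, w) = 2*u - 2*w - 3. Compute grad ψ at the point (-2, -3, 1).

(2, 0, -2)

∂ψ/∂u = 2
∂ψ/∂v = 0
∂ψ/∂w = -2
∇ψ = (2, 0, -2)
At (-2, -3, 1): (2, 0, -2).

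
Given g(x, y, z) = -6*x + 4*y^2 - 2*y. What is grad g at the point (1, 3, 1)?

∂g/∂x = -6
∂g/∂y = 8*y - 2
∂g/∂z = 0
∇g = (-6, 8*y - 2, 0)
At (1, 3, 1): (-6, 22, 0).

(-6, 22, 0)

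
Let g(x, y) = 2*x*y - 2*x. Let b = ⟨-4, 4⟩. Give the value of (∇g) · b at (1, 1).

∂g/∂x = 2*y - 2
∂g/∂y = 2*x
∇g at (1, 1) = (0, 2)
∇g · b = (0)(-4) + (2)(4) = 8

8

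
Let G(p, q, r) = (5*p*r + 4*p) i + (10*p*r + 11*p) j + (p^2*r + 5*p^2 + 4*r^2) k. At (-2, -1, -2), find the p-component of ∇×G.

20

(∇×G)_1 = ∂G₃/∂q − ∂G₂/∂r
= 0 − (10*p)
= -10*p
At (-2, -1, -2): 20.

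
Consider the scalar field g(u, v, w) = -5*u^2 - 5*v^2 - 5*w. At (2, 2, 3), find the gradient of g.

(-20, -20, -5)

∂g/∂u = -10*u
∂g/∂v = -10*v
∂g/∂w = -5
∇g = (-10*u, -10*v, -5)
At (2, 2, 3): (-20, -20, -5).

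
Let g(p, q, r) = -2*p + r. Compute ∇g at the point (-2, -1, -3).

(-2, 0, 1)

∂g/∂p = -2
∂g/∂q = 0
∂g/∂r = 1
∇g = (-2, 0, 1)
At (-2, -1, -3): (-2, 0, 1).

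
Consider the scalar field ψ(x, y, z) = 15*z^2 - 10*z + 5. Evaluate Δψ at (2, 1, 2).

∂²ψ/∂x² = 0
∂²ψ/∂y² = 0
∂²ψ/∂z² = 30
∇²ψ = 30
At (2, 1, 2): 30.

30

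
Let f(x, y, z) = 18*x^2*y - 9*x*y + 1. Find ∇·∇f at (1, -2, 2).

-72

∂²f/∂x² = 36*y
∂²f/∂y² = 0
∂²f/∂z² = 0
∇²f = 36*y
At (1, -2, 2): -72.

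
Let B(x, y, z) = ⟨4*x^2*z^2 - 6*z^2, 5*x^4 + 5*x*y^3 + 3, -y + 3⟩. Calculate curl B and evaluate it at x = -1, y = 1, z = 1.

(-1, -4, -15)

(∇×B)₁ = ∂B₃/∂y − ∂B₂/∂z = -1
(∇×B)₂ = ∂B₁/∂z − ∂B₃/∂x = 8*x^2*z - 12*z
(∇×B)₃ = ∂B₂/∂x − ∂B₁/∂y = 20*x^3 + 5*y^3
∇×B = (-1, 8*x^2*z - 12*z, 20*x^3 + 5*y^3)
At (-1, 1, 1): (-1, -4, -15).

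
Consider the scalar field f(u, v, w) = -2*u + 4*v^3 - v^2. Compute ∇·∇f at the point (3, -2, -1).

-50

∂²f/∂u² = 0
∂²f/∂v² = 2*(12*v - 1)
∂²f/∂w² = 0
∇²f = 24*v - 2
At (3, -2, -1): -50.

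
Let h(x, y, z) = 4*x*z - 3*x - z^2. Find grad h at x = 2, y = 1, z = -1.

(-7, 0, 10)

∂h/∂x = 4*z - 3
∂h/∂y = 0
∂h/∂z = 4*x - 2*z
∇h = (4*z - 3, 0, 4*x - 2*z)
At (2, 1, -1): (-7, 0, 10).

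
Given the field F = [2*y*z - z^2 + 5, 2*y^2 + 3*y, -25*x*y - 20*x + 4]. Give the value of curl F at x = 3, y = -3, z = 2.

(-75, -65, -4)

(∇×F)₁ = ∂F₃/∂y − ∂F₂/∂z = -25*x
(∇×F)₂ = ∂F₁/∂z − ∂F₃/∂x = 27*y - 2*z + 20
(∇×F)₃ = ∂F₂/∂x − ∂F₁/∂y = -2*z
∇×F = (-25*x, 27*y - 2*z + 20, -2*z)
At (3, -3, 2): (-75, -65, -4).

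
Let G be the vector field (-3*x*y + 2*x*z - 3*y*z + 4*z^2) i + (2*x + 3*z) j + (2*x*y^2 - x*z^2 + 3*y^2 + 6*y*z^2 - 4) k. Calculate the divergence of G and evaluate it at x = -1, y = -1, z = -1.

11

∂G₁/∂x = -3*y + 2*z
∂G₂/∂y = 0
∂G₃/∂z = -2*x*z + 12*y*z
∇·G = -2*x*z + 12*y*z - 3*y + 2*z
At (-1, -1, -1): 11.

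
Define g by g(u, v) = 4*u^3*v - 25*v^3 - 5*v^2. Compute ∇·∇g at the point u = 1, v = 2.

-262

∂²g/∂u² = 24*u*v
∂²g/∂v² = -10*(15*v + 1)
∇²g = 24*u*v - 150*v - 10
At (1, 2): -262.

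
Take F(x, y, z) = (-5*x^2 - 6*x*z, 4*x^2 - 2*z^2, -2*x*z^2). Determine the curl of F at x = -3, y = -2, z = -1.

(∇×F)₁ = ∂F₃/∂y − ∂F₂/∂z = 4*z
(∇×F)₂ = ∂F₁/∂z − ∂F₃/∂x = -6*x + 2*z^2
(∇×F)₃ = ∂F₂/∂x − ∂F₁/∂y = 8*x
∇×F = (4*z, -6*x + 2*z^2, 8*x)
At (-3, -2, -1): (-4, 20, -24).

(-4, 20, -24)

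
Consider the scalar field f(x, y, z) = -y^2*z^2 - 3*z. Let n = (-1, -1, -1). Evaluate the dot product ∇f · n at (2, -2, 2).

3

∂f/∂x = 0
∂f/∂y = -2*y*z^2
∂f/∂z = -2*y^2*z - 3
∇f at (2, -2, 2) = (0, 16, -19)
∇f · n = (0)(-1) + (16)(-1) + (-19)(-1) = 3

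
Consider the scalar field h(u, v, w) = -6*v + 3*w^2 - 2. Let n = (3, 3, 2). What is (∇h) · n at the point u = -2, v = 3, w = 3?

∂h/∂u = 0
∂h/∂v = -6
∂h/∂w = 6*w
∇h at (-2, 3, 3) = (0, -6, 18)
∇h · n = (0)(3) + (-6)(3) + (18)(2) = 18

18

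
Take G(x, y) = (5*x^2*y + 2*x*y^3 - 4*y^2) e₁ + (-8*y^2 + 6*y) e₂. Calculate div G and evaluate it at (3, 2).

50

∂G₁/∂x = 10*x*y + 2*y^3
∂G₂/∂y = -16*y + 6
∇·G = 10*x*y + 2*y^3 - 16*y + 6
At (3, 2): 50.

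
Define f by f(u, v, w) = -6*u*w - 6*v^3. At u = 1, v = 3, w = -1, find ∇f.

∂f/∂u = -6*w
∂f/∂v = -18*v^2
∂f/∂w = -6*u
∇f = (-6*w, -18*v^2, -6*u)
At (1, 3, -1): (6, -162, -6).

(6, -162, -6)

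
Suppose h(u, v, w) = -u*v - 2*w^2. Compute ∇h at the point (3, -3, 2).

∂h/∂u = -v
∂h/∂v = -u
∂h/∂w = -4*w
∇h = (-v, -u, -4*w)
At (3, -3, 2): (3, -3, -8).

(3, -3, -8)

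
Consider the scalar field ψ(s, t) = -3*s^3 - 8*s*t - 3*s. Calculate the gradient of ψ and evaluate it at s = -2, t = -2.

(-23, 16)

∂ψ/∂s = -9*s^2 - 8*t - 3
∂ψ/∂t = -8*s
∇ψ = (-9*s^2 - 8*t - 3, -8*s)
At (-2, -2): (-23, 16).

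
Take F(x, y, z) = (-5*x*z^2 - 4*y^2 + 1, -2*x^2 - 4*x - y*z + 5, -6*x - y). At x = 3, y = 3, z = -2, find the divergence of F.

∂F₁/∂x = -5*z^2
∂F₂/∂y = -z
∂F₃/∂z = 0
∇·F = -5*z^2 - z
At (3, 3, -2): -18.

-18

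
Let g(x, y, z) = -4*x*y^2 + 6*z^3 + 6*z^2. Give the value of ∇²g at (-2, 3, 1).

64

∂²g/∂x² = 0
∂²g/∂y² = -8*x
∂²g/∂z² = 12*(3*z + 1)
∇²g = -8*x + 36*z + 12
At (-2, 3, 1): 64.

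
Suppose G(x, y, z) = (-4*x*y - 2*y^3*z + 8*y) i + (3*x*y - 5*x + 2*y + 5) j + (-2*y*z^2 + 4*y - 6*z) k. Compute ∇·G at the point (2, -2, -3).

∂G₁/∂x = -4*y
∂G₂/∂y = 3*x + 2
∂G₃/∂z = -4*y*z - 6
∇·G = 3*x - 4*y*z - 4*y - 4
At (2, -2, -3): -14.

-14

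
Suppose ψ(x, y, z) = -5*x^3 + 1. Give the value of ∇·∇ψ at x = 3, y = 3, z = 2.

-90

∂²ψ/∂x² = -30*x
∂²ψ/∂y² = 0
∂²ψ/∂z² = 0
∇²ψ = -30*x
At (3, 3, 2): -90.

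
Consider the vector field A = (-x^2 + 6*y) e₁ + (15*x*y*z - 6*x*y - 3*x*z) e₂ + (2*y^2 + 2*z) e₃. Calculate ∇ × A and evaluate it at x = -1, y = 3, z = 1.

(∇×A)₁ = ∂A₃/∂y − ∂A₂/∂z = -15*x*y + 3*x + 4*y
(∇×A)₂ = ∂A₁/∂z − ∂A₃/∂x = 0
(∇×A)₃ = ∂A₂/∂x − ∂A₁/∂y = 15*y*z - 6*y - 3*z - 6
∇×A = (-15*x*y + 3*x + 4*y, 0, 15*y*z - 6*y - 3*z - 6)
At (-1, 3, 1): (54, 0, 18).

(54, 0, 18)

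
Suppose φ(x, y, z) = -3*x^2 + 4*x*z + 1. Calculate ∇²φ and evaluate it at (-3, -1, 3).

-6

∂²φ/∂x² = -6
∂²φ/∂y² = 0
∂²φ/∂z² = 0
∇²φ = -6
At (-3, -1, 3): -6.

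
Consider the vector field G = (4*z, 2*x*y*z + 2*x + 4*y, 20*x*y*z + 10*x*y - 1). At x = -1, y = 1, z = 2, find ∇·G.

-20

∂G₁/∂x = 0
∂G₂/∂y = 2*x*z + 4
∂G₃/∂z = 20*x*y
∇·G = 20*x*y + 2*x*z + 4
At (-1, 1, 2): -20.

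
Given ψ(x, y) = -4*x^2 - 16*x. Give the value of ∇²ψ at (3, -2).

∂²ψ/∂x² = -8
∂²ψ/∂y² = 0
∇²ψ = -8
At (3, -2): -8.

-8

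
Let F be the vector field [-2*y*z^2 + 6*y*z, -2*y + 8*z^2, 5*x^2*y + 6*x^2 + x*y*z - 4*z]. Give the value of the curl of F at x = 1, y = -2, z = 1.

(∇×F)₁ = ∂F₃/∂y − ∂F₂/∂z = 5*x^2 + x*z - 16*z
(∇×F)₂ = ∂F₁/∂z − ∂F₃/∂x = -10*x*y - 12*x - 5*y*z + 6*y
(∇×F)₃ = ∂F₂/∂x − ∂F₁/∂y = 2*z^2 - 6*z
∇×F = (5*x^2 + x*z - 16*z, -10*x*y - 12*x - 5*y*z + 6*y, 2*z^2 - 6*z)
At (1, -2, 1): (-10, 6, -4).

(-10, 6, -4)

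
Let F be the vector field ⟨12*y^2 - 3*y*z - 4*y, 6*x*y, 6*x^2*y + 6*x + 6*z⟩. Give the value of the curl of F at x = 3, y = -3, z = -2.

(54, 111, 52)

(∇×F)₁ = ∂F₃/∂y − ∂F₂/∂z = 6*x^2
(∇×F)₂ = ∂F₁/∂z − ∂F₃/∂x = -12*x*y - 3*y - 6
(∇×F)₃ = ∂F₂/∂x − ∂F₁/∂y = -18*y + 3*z + 4
∇×F = (6*x^2, -12*x*y - 3*y - 6, -18*y + 3*z + 4)
At (3, -3, -2): (54, 111, 52).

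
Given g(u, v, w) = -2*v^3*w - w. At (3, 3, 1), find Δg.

∂²g/∂u² = 0
∂²g/∂v² = -12*v*w
∂²g/∂w² = 0
∇²g = -12*v*w
At (3, 3, 1): -36.

-36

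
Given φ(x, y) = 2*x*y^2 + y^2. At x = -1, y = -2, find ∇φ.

(8, 4)

∂φ/∂x = 2*y^2
∂φ/∂y = 4*x*y + 2*y
∇φ = (2*y^2, 4*x*y + 2*y)
At (-1, -2): (8, 4).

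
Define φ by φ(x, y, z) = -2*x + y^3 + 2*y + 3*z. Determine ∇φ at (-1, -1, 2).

∂φ/∂x = -2
∂φ/∂y = 3*y^2 + 2
∂φ/∂z = 3
∇φ = (-2, 3*y^2 + 2, 3)
At (-1, -1, 2): (-2, 5, 3).

(-2, 5, 3)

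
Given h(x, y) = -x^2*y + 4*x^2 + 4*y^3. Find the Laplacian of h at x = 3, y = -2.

∂²h/∂x² = 2*(-y + 4)
∂²h/∂y² = 24*y
∇²h = 22*y + 8
At (3, -2): -36.

-36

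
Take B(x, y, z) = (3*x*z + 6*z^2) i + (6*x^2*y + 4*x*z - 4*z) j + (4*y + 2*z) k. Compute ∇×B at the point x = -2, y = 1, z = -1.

(16, -18, -28)

(∇×B)₁ = ∂B₃/∂y − ∂B₂/∂z = -4*x + 8
(∇×B)₂ = ∂B₁/∂z − ∂B₃/∂x = 3*x + 12*z
(∇×B)₃ = ∂B₂/∂x − ∂B₁/∂y = 12*x*y + 4*z
∇×B = (-4*x + 8, 3*x + 12*z, 12*x*y + 4*z)
At (-2, 1, -1): (16, -18, -28).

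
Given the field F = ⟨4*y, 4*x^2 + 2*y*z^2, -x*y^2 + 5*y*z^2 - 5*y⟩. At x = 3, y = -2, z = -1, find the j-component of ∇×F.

4

(∇×F)_2 = ∂F₁/∂z − ∂F₃/∂x
= 0 − (-y^2)
= y^2
At (3, -2, -1): 4.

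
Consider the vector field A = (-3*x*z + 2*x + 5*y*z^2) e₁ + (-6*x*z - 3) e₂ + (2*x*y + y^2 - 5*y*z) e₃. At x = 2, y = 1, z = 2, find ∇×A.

(∇×A)₁ = ∂A₃/∂y − ∂A₂/∂z = 8*x + 2*y - 5*z
(∇×A)₂ = ∂A₁/∂z − ∂A₃/∂x = -3*x + 10*y*z - 2*y
(∇×A)₃ = ∂A₂/∂x − ∂A₁/∂y = -5*z^2 - 6*z
∇×A = (8*x + 2*y - 5*z, -3*x + 10*y*z - 2*y, -5*z^2 - 6*z)
At (2, 1, 2): (8, 12, -32).

(8, 12, -32)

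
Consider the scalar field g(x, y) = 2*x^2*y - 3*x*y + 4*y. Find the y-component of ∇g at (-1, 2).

(∇g)_2 = ∂g/∂y = 2*x^2 - 3*x + 4
At (-1, 2): 9.

9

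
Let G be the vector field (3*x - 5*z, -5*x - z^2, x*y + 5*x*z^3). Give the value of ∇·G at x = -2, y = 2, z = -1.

-27

∂G₁/∂x = 3
∂G₂/∂y = 0
∂G₃/∂z = 15*x*z^2
∇·G = 15*x*z^2 + 3
At (-2, 2, -1): -27.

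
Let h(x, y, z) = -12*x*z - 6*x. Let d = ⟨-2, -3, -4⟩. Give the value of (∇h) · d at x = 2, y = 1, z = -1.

84

∂h/∂x = -12*z - 6
∂h/∂y = 0
∂h/∂z = -12*x
∇h at (2, 1, -1) = (6, 0, -24)
∇h · d = (6)(-2) + (0)(-3) + (-24)(-4) = 84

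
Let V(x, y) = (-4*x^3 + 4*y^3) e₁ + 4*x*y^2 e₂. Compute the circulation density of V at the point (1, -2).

∂V₂/∂x = 4*y^2
∂V₁/∂y = 12*y^2
Scalar curl = -8*y^2
At (1, -2): -32.

-32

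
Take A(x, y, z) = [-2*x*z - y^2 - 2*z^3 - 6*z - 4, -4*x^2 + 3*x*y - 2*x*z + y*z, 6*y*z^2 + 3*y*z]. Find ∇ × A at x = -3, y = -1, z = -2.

(∇×A)₁ = ∂A₃/∂y − ∂A₂/∂z = 2*x - y + 6*z^2 + 3*z
(∇×A)₂ = ∂A₁/∂z − ∂A₃/∂x = -2*x - 6*z^2 - 6
(∇×A)₃ = ∂A₂/∂x − ∂A₁/∂y = -8*x + 5*y - 2*z
∇×A = (2*x - y + 6*z^2 + 3*z, -2*x - 6*z^2 - 6, -8*x + 5*y - 2*z)
At (-3, -1, -2): (13, -24, 23).

(13, -24, 23)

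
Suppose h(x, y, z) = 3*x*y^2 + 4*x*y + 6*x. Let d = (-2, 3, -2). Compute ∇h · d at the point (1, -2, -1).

∂h/∂x = 3*y^2 + 4*y + 6
∂h/∂y = 6*x*y + 4*x
∂h/∂z = 0
∇h at (1, -2, -1) = (10, -8, 0)
∇h · d = (10)(-2) + (-8)(3) + (0)(-2) = -44

-44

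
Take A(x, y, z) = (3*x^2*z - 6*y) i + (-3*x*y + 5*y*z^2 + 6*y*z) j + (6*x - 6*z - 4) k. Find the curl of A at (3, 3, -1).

(12, 21, -3)

(∇×A)₁ = ∂A₃/∂y − ∂A₂/∂z = -10*y*z - 6*y
(∇×A)₂ = ∂A₁/∂z − ∂A₃/∂x = 3*x^2 - 6
(∇×A)₃ = ∂A₂/∂x − ∂A₁/∂y = -3*y + 6
∇×A = (-10*y*z - 6*y, 3*x^2 - 6, -3*y + 6)
At (3, 3, -1): (12, 21, -3).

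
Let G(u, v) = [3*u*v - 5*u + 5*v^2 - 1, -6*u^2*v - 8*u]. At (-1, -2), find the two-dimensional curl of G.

-9

∂G₂/∂u = -12*u*v - 8
∂G₁/∂v = 3*u + 10*v
Scalar curl = -12*u*v - 3*u - 10*v - 8
At (-1, -2): -9.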